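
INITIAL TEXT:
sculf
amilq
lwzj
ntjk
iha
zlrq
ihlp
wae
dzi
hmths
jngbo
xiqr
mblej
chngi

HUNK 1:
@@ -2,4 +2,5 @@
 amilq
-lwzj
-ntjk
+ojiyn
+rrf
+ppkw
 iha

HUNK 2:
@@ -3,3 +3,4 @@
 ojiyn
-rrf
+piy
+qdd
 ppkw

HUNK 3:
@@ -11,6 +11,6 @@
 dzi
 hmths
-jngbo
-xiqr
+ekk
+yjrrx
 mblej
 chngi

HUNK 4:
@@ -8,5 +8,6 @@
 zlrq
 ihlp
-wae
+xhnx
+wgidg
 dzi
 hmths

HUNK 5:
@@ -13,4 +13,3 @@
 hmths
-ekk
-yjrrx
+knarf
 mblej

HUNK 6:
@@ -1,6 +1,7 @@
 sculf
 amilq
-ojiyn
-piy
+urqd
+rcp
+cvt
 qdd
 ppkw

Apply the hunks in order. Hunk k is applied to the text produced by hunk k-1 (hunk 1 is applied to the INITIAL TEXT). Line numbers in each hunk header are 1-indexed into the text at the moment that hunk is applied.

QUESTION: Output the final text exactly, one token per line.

Answer: sculf
amilq
urqd
rcp
cvt
qdd
ppkw
iha
zlrq
ihlp
xhnx
wgidg
dzi
hmths
knarf
mblej
chngi

Derivation:
Hunk 1: at line 2 remove [lwzj,ntjk] add [ojiyn,rrf,ppkw] -> 15 lines: sculf amilq ojiyn rrf ppkw iha zlrq ihlp wae dzi hmths jngbo xiqr mblej chngi
Hunk 2: at line 3 remove [rrf] add [piy,qdd] -> 16 lines: sculf amilq ojiyn piy qdd ppkw iha zlrq ihlp wae dzi hmths jngbo xiqr mblej chngi
Hunk 3: at line 11 remove [jngbo,xiqr] add [ekk,yjrrx] -> 16 lines: sculf amilq ojiyn piy qdd ppkw iha zlrq ihlp wae dzi hmths ekk yjrrx mblej chngi
Hunk 4: at line 8 remove [wae] add [xhnx,wgidg] -> 17 lines: sculf amilq ojiyn piy qdd ppkw iha zlrq ihlp xhnx wgidg dzi hmths ekk yjrrx mblej chngi
Hunk 5: at line 13 remove [ekk,yjrrx] add [knarf] -> 16 lines: sculf amilq ojiyn piy qdd ppkw iha zlrq ihlp xhnx wgidg dzi hmths knarf mblej chngi
Hunk 6: at line 1 remove [ojiyn,piy] add [urqd,rcp,cvt] -> 17 lines: sculf amilq urqd rcp cvt qdd ppkw iha zlrq ihlp xhnx wgidg dzi hmths knarf mblej chngi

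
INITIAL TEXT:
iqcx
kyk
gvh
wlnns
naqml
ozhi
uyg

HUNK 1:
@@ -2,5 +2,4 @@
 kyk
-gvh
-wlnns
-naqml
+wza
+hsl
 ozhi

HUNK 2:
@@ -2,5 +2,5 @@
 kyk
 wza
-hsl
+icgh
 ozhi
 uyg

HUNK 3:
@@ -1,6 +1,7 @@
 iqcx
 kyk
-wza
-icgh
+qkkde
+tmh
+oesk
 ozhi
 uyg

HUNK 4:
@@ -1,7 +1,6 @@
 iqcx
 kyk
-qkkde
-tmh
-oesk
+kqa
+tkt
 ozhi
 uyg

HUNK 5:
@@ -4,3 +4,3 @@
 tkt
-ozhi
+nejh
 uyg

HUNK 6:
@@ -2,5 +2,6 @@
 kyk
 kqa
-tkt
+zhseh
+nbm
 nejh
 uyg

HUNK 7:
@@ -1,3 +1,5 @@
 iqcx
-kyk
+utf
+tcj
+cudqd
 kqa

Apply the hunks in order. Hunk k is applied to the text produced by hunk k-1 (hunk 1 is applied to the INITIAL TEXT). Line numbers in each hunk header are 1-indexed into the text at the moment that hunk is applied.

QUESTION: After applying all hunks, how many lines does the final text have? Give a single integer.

Answer: 9

Derivation:
Hunk 1: at line 2 remove [gvh,wlnns,naqml] add [wza,hsl] -> 6 lines: iqcx kyk wza hsl ozhi uyg
Hunk 2: at line 2 remove [hsl] add [icgh] -> 6 lines: iqcx kyk wza icgh ozhi uyg
Hunk 3: at line 1 remove [wza,icgh] add [qkkde,tmh,oesk] -> 7 lines: iqcx kyk qkkde tmh oesk ozhi uyg
Hunk 4: at line 1 remove [qkkde,tmh,oesk] add [kqa,tkt] -> 6 lines: iqcx kyk kqa tkt ozhi uyg
Hunk 5: at line 4 remove [ozhi] add [nejh] -> 6 lines: iqcx kyk kqa tkt nejh uyg
Hunk 6: at line 2 remove [tkt] add [zhseh,nbm] -> 7 lines: iqcx kyk kqa zhseh nbm nejh uyg
Hunk 7: at line 1 remove [kyk] add [utf,tcj,cudqd] -> 9 lines: iqcx utf tcj cudqd kqa zhseh nbm nejh uyg
Final line count: 9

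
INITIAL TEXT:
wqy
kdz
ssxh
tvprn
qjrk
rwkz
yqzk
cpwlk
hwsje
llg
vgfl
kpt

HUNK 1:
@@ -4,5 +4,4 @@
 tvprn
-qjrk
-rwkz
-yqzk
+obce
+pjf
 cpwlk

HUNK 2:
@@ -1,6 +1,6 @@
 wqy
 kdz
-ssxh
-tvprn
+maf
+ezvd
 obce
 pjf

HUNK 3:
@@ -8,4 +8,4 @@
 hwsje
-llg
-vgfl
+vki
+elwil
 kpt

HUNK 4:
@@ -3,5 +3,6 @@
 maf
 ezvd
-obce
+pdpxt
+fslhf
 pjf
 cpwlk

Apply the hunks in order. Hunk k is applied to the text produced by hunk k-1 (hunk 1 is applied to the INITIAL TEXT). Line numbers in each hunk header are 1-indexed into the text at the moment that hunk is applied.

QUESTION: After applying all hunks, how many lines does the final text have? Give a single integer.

Answer: 12

Derivation:
Hunk 1: at line 4 remove [qjrk,rwkz,yqzk] add [obce,pjf] -> 11 lines: wqy kdz ssxh tvprn obce pjf cpwlk hwsje llg vgfl kpt
Hunk 2: at line 1 remove [ssxh,tvprn] add [maf,ezvd] -> 11 lines: wqy kdz maf ezvd obce pjf cpwlk hwsje llg vgfl kpt
Hunk 3: at line 8 remove [llg,vgfl] add [vki,elwil] -> 11 lines: wqy kdz maf ezvd obce pjf cpwlk hwsje vki elwil kpt
Hunk 4: at line 3 remove [obce] add [pdpxt,fslhf] -> 12 lines: wqy kdz maf ezvd pdpxt fslhf pjf cpwlk hwsje vki elwil kpt
Final line count: 12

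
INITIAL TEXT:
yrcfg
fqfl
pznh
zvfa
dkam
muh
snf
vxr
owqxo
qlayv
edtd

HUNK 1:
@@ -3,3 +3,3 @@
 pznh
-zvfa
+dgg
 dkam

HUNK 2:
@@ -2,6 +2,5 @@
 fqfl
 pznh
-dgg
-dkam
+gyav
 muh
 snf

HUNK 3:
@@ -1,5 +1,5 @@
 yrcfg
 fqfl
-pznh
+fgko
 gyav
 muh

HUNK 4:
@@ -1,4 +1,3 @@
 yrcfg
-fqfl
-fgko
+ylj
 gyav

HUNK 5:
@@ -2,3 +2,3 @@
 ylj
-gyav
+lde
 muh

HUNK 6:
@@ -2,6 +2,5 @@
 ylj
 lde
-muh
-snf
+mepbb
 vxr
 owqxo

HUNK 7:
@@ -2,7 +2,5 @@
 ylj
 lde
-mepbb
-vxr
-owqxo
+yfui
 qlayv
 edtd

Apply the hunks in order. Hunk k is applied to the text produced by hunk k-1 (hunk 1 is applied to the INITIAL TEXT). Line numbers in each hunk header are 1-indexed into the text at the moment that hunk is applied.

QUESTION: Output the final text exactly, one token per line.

Hunk 1: at line 3 remove [zvfa] add [dgg] -> 11 lines: yrcfg fqfl pznh dgg dkam muh snf vxr owqxo qlayv edtd
Hunk 2: at line 2 remove [dgg,dkam] add [gyav] -> 10 lines: yrcfg fqfl pznh gyav muh snf vxr owqxo qlayv edtd
Hunk 3: at line 1 remove [pznh] add [fgko] -> 10 lines: yrcfg fqfl fgko gyav muh snf vxr owqxo qlayv edtd
Hunk 4: at line 1 remove [fqfl,fgko] add [ylj] -> 9 lines: yrcfg ylj gyav muh snf vxr owqxo qlayv edtd
Hunk 5: at line 2 remove [gyav] add [lde] -> 9 lines: yrcfg ylj lde muh snf vxr owqxo qlayv edtd
Hunk 6: at line 2 remove [muh,snf] add [mepbb] -> 8 lines: yrcfg ylj lde mepbb vxr owqxo qlayv edtd
Hunk 7: at line 2 remove [mepbb,vxr,owqxo] add [yfui] -> 6 lines: yrcfg ylj lde yfui qlayv edtd

Answer: yrcfg
ylj
lde
yfui
qlayv
edtd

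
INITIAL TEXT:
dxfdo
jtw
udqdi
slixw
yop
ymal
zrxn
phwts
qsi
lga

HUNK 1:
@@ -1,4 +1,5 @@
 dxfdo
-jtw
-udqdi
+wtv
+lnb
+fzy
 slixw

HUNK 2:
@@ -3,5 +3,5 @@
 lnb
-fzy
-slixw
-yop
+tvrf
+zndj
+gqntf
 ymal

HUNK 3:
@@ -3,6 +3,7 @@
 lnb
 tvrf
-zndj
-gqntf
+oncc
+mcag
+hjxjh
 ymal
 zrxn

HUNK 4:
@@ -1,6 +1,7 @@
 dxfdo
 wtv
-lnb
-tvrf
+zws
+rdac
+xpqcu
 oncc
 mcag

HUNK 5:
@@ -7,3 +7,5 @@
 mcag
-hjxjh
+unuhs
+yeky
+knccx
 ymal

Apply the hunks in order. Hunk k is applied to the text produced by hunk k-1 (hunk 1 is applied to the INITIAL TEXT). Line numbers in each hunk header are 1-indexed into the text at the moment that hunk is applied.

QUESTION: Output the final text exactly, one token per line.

Answer: dxfdo
wtv
zws
rdac
xpqcu
oncc
mcag
unuhs
yeky
knccx
ymal
zrxn
phwts
qsi
lga

Derivation:
Hunk 1: at line 1 remove [jtw,udqdi] add [wtv,lnb,fzy] -> 11 lines: dxfdo wtv lnb fzy slixw yop ymal zrxn phwts qsi lga
Hunk 2: at line 3 remove [fzy,slixw,yop] add [tvrf,zndj,gqntf] -> 11 lines: dxfdo wtv lnb tvrf zndj gqntf ymal zrxn phwts qsi lga
Hunk 3: at line 3 remove [zndj,gqntf] add [oncc,mcag,hjxjh] -> 12 lines: dxfdo wtv lnb tvrf oncc mcag hjxjh ymal zrxn phwts qsi lga
Hunk 4: at line 1 remove [lnb,tvrf] add [zws,rdac,xpqcu] -> 13 lines: dxfdo wtv zws rdac xpqcu oncc mcag hjxjh ymal zrxn phwts qsi lga
Hunk 5: at line 7 remove [hjxjh] add [unuhs,yeky,knccx] -> 15 lines: dxfdo wtv zws rdac xpqcu oncc mcag unuhs yeky knccx ymal zrxn phwts qsi lga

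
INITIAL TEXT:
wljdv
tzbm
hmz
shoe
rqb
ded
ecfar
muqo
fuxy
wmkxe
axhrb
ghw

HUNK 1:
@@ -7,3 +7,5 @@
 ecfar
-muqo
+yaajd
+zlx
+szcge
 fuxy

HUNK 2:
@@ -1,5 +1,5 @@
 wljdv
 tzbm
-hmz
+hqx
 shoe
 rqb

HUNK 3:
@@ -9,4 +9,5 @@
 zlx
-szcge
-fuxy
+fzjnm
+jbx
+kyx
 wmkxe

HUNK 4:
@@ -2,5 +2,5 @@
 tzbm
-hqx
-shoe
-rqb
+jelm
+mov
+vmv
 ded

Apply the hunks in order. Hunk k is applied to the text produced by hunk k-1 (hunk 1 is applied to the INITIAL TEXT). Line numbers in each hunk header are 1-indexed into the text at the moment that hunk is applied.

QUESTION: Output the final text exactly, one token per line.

Hunk 1: at line 7 remove [muqo] add [yaajd,zlx,szcge] -> 14 lines: wljdv tzbm hmz shoe rqb ded ecfar yaajd zlx szcge fuxy wmkxe axhrb ghw
Hunk 2: at line 1 remove [hmz] add [hqx] -> 14 lines: wljdv tzbm hqx shoe rqb ded ecfar yaajd zlx szcge fuxy wmkxe axhrb ghw
Hunk 3: at line 9 remove [szcge,fuxy] add [fzjnm,jbx,kyx] -> 15 lines: wljdv tzbm hqx shoe rqb ded ecfar yaajd zlx fzjnm jbx kyx wmkxe axhrb ghw
Hunk 4: at line 2 remove [hqx,shoe,rqb] add [jelm,mov,vmv] -> 15 lines: wljdv tzbm jelm mov vmv ded ecfar yaajd zlx fzjnm jbx kyx wmkxe axhrb ghw

Answer: wljdv
tzbm
jelm
mov
vmv
ded
ecfar
yaajd
zlx
fzjnm
jbx
kyx
wmkxe
axhrb
ghw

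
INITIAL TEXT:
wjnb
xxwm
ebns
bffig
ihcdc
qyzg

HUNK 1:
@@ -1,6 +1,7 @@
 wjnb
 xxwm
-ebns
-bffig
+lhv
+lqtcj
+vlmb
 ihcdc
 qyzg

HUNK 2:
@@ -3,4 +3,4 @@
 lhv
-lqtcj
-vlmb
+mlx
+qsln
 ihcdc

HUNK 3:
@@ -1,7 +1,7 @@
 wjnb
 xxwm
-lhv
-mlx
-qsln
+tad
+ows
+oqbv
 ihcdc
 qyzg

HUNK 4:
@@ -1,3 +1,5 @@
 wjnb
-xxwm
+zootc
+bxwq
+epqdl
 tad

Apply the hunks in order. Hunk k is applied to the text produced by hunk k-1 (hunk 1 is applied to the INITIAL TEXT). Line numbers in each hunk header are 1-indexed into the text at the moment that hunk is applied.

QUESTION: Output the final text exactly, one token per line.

Hunk 1: at line 1 remove [ebns,bffig] add [lhv,lqtcj,vlmb] -> 7 lines: wjnb xxwm lhv lqtcj vlmb ihcdc qyzg
Hunk 2: at line 3 remove [lqtcj,vlmb] add [mlx,qsln] -> 7 lines: wjnb xxwm lhv mlx qsln ihcdc qyzg
Hunk 3: at line 1 remove [lhv,mlx,qsln] add [tad,ows,oqbv] -> 7 lines: wjnb xxwm tad ows oqbv ihcdc qyzg
Hunk 4: at line 1 remove [xxwm] add [zootc,bxwq,epqdl] -> 9 lines: wjnb zootc bxwq epqdl tad ows oqbv ihcdc qyzg

Answer: wjnb
zootc
bxwq
epqdl
tad
ows
oqbv
ihcdc
qyzg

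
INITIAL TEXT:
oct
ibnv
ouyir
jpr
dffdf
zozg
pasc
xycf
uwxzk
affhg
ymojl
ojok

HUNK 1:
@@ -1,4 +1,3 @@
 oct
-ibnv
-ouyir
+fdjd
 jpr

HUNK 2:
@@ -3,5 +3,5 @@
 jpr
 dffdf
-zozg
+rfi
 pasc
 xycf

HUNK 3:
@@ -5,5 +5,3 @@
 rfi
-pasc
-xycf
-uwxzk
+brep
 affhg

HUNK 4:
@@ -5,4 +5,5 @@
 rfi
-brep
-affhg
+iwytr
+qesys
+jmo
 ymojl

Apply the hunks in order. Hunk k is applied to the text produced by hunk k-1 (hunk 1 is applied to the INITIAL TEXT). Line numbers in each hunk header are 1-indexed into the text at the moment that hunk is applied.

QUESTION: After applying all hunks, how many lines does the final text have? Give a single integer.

Hunk 1: at line 1 remove [ibnv,ouyir] add [fdjd] -> 11 lines: oct fdjd jpr dffdf zozg pasc xycf uwxzk affhg ymojl ojok
Hunk 2: at line 3 remove [zozg] add [rfi] -> 11 lines: oct fdjd jpr dffdf rfi pasc xycf uwxzk affhg ymojl ojok
Hunk 3: at line 5 remove [pasc,xycf,uwxzk] add [brep] -> 9 lines: oct fdjd jpr dffdf rfi brep affhg ymojl ojok
Hunk 4: at line 5 remove [brep,affhg] add [iwytr,qesys,jmo] -> 10 lines: oct fdjd jpr dffdf rfi iwytr qesys jmo ymojl ojok
Final line count: 10

Answer: 10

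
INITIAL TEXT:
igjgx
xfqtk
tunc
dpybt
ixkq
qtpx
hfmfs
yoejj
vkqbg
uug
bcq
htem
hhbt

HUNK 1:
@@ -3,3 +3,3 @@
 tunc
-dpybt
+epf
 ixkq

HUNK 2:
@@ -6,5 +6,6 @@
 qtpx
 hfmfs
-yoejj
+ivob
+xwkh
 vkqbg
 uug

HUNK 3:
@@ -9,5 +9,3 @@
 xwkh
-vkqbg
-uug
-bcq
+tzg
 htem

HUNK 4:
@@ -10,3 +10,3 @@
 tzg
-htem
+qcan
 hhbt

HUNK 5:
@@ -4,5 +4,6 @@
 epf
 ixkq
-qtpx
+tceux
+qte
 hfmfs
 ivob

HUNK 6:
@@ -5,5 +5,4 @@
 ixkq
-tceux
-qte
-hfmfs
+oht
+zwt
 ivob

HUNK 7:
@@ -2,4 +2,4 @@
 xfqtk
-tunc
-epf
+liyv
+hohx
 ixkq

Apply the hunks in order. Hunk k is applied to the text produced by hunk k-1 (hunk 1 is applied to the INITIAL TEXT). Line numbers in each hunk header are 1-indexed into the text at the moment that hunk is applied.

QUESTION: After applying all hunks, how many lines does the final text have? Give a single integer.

Answer: 12

Derivation:
Hunk 1: at line 3 remove [dpybt] add [epf] -> 13 lines: igjgx xfqtk tunc epf ixkq qtpx hfmfs yoejj vkqbg uug bcq htem hhbt
Hunk 2: at line 6 remove [yoejj] add [ivob,xwkh] -> 14 lines: igjgx xfqtk tunc epf ixkq qtpx hfmfs ivob xwkh vkqbg uug bcq htem hhbt
Hunk 3: at line 9 remove [vkqbg,uug,bcq] add [tzg] -> 12 lines: igjgx xfqtk tunc epf ixkq qtpx hfmfs ivob xwkh tzg htem hhbt
Hunk 4: at line 10 remove [htem] add [qcan] -> 12 lines: igjgx xfqtk tunc epf ixkq qtpx hfmfs ivob xwkh tzg qcan hhbt
Hunk 5: at line 4 remove [qtpx] add [tceux,qte] -> 13 lines: igjgx xfqtk tunc epf ixkq tceux qte hfmfs ivob xwkh tzg qcan hhbt
Hunk 6: at line 5 remove [tceux,qte,hfmfs] add [oht,zwt] -> 12 lines: igjgx xfqtk tunc epf ixkq oht zwt ivob xwkh tzg qcan hhbt
Hunk 7: at line 2 remove [tunc,epf] add [liyv,hohx] -> 12 lines: igjgx xfqtk liyv hohx ixkq oht zwt ivob xwkh tzg qcan hhbt
Final line count: 12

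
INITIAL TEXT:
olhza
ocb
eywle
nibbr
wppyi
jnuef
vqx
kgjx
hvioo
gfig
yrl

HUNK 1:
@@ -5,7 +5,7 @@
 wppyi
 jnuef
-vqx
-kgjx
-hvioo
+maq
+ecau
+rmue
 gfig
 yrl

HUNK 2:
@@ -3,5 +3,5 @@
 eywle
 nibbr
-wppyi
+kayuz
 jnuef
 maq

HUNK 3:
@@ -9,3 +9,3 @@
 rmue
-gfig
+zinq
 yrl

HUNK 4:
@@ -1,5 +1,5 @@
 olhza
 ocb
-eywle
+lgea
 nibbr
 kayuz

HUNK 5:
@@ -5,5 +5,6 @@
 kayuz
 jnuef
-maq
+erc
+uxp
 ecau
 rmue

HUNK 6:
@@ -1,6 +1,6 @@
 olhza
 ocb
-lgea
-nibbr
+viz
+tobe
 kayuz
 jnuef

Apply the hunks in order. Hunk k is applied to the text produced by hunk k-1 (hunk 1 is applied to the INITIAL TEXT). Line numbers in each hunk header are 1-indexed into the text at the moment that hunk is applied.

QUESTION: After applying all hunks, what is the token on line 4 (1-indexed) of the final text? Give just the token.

Hunk 1: at line 5 remove [vqx,kgjx,hvioo] add [maq,ecau,rmue] -> 11 lines: olhza ocb eywle nibbr wppyi jnuef maq ecau rmue gfig yrl
Hunk 2: at line 3 remove [wppyi] add [kayuz] -> 11 lines: olhza ocb eywle nibbr kayuz jnuef maq ecau rmue gfig yrl
Hunk 3: at line 9 remove [gfig] add [zinq] -> 11 lines: olhza ocb eywle nibbr kayuz jnuef maq ecau rmue zinq yrl
Hunk 4: at line 1 remove [eywle] add [lgea] -> 11 lines: olhza ocb lgea nibbr kayuz jnuef maq ecau rmue zinq yrl
Hunk 5: at line 5 remove [maq] add [erc,uxp] -> 12 lines: olhza ocb lgea nibbr kayuz jnuef erc uxp ecau rmue zinq yrl
Hunk 6: at line 1 remove [lgea,nibbr] add [viz,tobe] -> 12 lines: olhza ocb viz tobe kayuz jnuef erc uxp ecau rmue zinq yrl
Final line 4: tobe

Answer: tobe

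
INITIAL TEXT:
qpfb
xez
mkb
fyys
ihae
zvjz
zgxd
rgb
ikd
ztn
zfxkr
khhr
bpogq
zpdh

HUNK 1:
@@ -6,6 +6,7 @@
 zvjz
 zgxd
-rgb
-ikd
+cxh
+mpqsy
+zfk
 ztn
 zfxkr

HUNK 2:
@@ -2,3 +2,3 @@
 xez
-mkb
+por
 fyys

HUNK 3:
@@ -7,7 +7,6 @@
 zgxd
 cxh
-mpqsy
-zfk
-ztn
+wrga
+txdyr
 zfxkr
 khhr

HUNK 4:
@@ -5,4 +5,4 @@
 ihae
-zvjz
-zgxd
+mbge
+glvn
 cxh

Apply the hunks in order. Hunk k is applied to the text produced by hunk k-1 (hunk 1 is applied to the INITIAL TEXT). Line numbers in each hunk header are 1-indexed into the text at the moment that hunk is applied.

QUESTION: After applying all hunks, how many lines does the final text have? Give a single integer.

Hunk 1: at line 6 remove [rgb,ikd] add [cxh,mpqsy,zfk] -> 15 lines: qpfb xez mkb fyys ihae zvjz zgxd cxh mpqsy zfk ztn zfxkr khhr bpogq zpdh
Hunk 2: at line 2 remove [mkb] add [por] -> 15 lines: qpfb xez por fyys ihae zvjz zgxd cxh mpqsy zfk ztn zfxkr khhr bpogq zpdh
Hunk 3: at line 7 remove [mpqsy,zfk,ztn] add [wrga,txdyr] -> 14 lines: qpfb xez por fyys ihae zvjz zgxd cxh wrga txdyr zfxkr khhr bpogq zpdh
Hunk 4: at line 5 remove [zvjz,zgxd] add [mbge,glvn] -> 14 lines: qpfb xez por fyys ihae mbge glvn cxh wrga txdyr zfxkr khhr bpogq zpdh
Final line count: 14

Answer: 14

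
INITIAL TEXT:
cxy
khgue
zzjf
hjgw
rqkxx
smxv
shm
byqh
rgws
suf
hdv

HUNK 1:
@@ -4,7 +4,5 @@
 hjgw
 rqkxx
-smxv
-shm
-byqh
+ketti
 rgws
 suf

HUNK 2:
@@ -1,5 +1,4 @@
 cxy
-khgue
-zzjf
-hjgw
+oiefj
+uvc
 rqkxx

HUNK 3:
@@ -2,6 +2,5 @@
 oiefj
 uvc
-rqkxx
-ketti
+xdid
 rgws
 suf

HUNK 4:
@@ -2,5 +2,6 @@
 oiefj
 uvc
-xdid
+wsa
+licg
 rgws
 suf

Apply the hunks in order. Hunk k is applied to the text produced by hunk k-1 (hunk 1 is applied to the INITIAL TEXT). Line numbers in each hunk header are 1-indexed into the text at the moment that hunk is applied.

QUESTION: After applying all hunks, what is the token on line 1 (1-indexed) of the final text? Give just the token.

Hunk 1: at line 4 remove [smxv,shm,byqh] add [ketti] -> 9 lines: cxy khgue zzjf hjgw rqkxx ketti rgws suf hdv
Hunk 2: at line 1 remove [khgue,zzjf,hjgw] add [oiefj,uvc] -> 8 lines: cxy oiefj uvc rqkxx ketti rgws suf hdv
Hunk 3: at line 2 remove [rqkxx,ketti] add [xdid] -> 7 lines: cxy oiefj uvc xdid rgws suf hdv
Hunk 4: at line 2 remove [xdid] add [wsa,licg] -> 8 lines: cxy oiefj uvc wsa licg rgws suf hdv
Final line 1: cxy

Answer: cxy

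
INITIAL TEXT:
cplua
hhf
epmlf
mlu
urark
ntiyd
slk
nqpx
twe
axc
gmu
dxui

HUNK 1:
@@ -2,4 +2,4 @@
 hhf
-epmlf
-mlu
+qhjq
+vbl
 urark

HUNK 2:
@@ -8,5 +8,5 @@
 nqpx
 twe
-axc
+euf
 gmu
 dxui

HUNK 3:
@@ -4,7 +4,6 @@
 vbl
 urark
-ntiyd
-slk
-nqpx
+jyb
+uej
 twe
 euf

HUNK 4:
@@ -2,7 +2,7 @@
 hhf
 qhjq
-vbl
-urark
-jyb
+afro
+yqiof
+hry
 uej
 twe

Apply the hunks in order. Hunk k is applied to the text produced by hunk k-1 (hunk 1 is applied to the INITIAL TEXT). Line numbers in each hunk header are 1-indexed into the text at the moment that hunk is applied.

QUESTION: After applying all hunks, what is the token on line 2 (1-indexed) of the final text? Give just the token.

Answer: hhf

Derivation:
Hunk 1: at line 2 remove [epmlf,mlu] add [qhjq,vbl] -> 12 lines: cplua hhf qhjq vbl urark ntiyd slk nqpx twe axc gmu dxui
Hunk 2: at line 8 remove [axc] add [euf] -> 12 lines: cplua hhf qhjq vbl urark ntiyd slk nqpx twe euf gmu dxui
Hunk 3: at line 4 remove [ntiyd,slk,nqpx] add [jyb,uej] -> 11 lines: cplua hhf qhjq vbl urark jyb uej twe euf gmu dxui
Hunk 4: at line 2 remove [vbl,urark,jyb] add [afro,yqiof,hry] -> 11 lines: cplua hhf qhjq afro yqiof hry uej twe euf gmu dxui
Final line 2: hhf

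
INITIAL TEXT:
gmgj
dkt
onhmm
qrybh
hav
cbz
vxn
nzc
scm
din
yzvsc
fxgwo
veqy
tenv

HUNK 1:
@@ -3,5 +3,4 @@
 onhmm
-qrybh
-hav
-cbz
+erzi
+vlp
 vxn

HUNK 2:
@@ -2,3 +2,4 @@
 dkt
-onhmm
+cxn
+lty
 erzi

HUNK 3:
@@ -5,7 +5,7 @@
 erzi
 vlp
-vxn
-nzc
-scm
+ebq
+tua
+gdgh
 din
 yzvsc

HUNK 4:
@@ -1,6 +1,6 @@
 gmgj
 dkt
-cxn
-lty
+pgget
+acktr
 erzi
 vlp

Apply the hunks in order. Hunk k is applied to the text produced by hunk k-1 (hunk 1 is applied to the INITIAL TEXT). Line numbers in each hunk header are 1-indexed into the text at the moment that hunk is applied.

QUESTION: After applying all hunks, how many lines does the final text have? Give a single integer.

Answer: 14

Derivation:
Hunk 1: at line 3 remove [qrybh,hav,cbz] add [erzi,vlp] -> 13 lines: gmgj dkt onhmm erzi vlp vxn nzc scm din yzvsc fxgwo veqy tenv
Hunk 2: at line 2 remove [onhmm] add [cxn,lty] -> 14 lines: gmgj dkt cxn lty erzi vlp vxn nzc scm din yzvsc fxgwo veqy tenv
Hunk 3: at line 5 remove [vxn,nzc,scm] add [ebq,tua,gdgh] -> 14 lines: gmgj dkt cxn lty erzi vlp ebq tua gdgh din yzvsc fxgwo veqy tenv
Hunk 4: at line 1 remove [cxn,lty] add [pgget,acktr] -> 14 lines: gmgj dkt pgget acktr erzi vlp ebq tua gdgh din yzvsc fxgwo veqy tenv
Final line count: 14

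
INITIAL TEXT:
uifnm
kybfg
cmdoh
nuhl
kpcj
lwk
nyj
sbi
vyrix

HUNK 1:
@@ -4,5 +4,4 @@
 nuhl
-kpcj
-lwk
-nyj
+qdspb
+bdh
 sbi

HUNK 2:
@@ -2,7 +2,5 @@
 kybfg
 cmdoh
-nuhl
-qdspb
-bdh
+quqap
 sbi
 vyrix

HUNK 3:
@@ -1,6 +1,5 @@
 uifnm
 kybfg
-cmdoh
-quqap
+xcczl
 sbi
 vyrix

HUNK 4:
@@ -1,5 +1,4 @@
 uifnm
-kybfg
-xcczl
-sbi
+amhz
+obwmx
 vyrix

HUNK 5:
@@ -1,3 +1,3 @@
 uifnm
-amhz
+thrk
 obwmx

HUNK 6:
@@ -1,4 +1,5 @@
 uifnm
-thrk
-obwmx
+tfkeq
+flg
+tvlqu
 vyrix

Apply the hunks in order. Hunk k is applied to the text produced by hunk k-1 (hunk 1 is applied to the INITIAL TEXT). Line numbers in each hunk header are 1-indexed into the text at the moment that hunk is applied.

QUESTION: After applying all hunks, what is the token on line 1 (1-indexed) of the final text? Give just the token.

Hunk 1: at line 4 remove [kpcj,lwk,nyj] add [qdspb,bdh] -> 8 lines: uifnm kybfg cmdoh nuhl qdspb bdh sbi vyrix
Hunk 2: at line 2 remove [nuhl,qdspb,bdh] add [quqap] -> 6 lines: uifnm kybfg cmdoh quqap sbi vyrix
Hunk 3: at line 1 remove [cmdoh,quqap] add [xcczl] -> 5 lines: uifnm kybfg xcczl sbi vyrix
Hunk 4: at line 1 remove [kybfg,xcczl,sbi] add [amhz,obwmx] -> 4 lines: uifnm amhz obwmx vyrix
Hunk 5: at line 1 remove [amhz] add [thrk] -> 4 lines: uifnm thrk obwmx vyrix
Hunk 6: at line 1 remove [thrk,obwmx] add [tfkeq,flg,tvlqu] -> 5 lines: uifnm tfkeq flg tvlqu vyrix
Final line 1: uifnm

Answer: uifnm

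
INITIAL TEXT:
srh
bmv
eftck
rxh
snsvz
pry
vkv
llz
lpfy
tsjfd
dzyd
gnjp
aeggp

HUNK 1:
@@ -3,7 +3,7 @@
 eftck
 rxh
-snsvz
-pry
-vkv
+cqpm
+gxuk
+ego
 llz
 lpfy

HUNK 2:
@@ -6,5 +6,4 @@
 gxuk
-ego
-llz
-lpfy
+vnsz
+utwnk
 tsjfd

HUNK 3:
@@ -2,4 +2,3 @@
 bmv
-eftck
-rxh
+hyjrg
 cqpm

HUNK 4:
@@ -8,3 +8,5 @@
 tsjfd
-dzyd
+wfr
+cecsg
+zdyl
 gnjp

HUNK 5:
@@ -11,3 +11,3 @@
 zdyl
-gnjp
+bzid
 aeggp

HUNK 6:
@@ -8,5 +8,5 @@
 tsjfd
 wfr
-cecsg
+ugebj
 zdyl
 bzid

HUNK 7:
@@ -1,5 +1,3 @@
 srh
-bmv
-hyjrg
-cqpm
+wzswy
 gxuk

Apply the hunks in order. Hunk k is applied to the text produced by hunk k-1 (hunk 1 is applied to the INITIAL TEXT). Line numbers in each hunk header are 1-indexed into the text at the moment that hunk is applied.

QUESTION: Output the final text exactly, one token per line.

Answer: srh
wzswy
gxuk
vnsz
utwnk
tsjfd
wfr
ugebj
zdyl
bzid
aeggp

Derivation:
Hunk 1: at line 3 remove [snsvz,pry,vkv] add [cqpm,gxuk,ego] -> 13 lines: srh bmv eftck rxh cqpm gxuk ego llz lpfy tsjfd dzyd gnjp aeggp
Hunk 2: at line 6 remove [ego,llz,lpfy] add [vnsz,utwnk] -> 12 lines: srh bmv eftck rxh cqpm gxuk vnsz utwnk tsjfd dzyd gnjp aeggp
Hunk 3: at line 2 remove [eftck,rxh] add [hyjrg] -> 11 lines: srh bmv hyjrg cqpm gxuk vnsz utwnk tsjfd dzyd gnjp aeggp
Hunk 4: at line 8 remove [dzyd] add [wfr,cecsg,zdyl] -> 13 lines: srh bmv hyjrg cqpm gxuk vnsz utwnk tsjfd wfr cecsg zdyl gnjp aeggp
Hunk 5: at line 11 remove [gnjp] add [bzid] -> 13 lines: srh bmv hyjrg cqpm gxuk vnsz utwnk tsjfd wfr cecsg zdyl bzid aeggp
Hunk 6: at line 8 remove [cecsg] add [ugebj] -> 13 lines: srh bmv hyjrg cqpm gxuk vnsz utwnk tsjfd wfr ugebj zdyl bzid aeggp
Hunk 7: at line 1 remove [bmv,hyjrg,cqpm] add [wzswy] -> 11 lines: srh wzswy gxuk vnsz utwnk tsjfd wfr ugebj zdyl bzid aeggp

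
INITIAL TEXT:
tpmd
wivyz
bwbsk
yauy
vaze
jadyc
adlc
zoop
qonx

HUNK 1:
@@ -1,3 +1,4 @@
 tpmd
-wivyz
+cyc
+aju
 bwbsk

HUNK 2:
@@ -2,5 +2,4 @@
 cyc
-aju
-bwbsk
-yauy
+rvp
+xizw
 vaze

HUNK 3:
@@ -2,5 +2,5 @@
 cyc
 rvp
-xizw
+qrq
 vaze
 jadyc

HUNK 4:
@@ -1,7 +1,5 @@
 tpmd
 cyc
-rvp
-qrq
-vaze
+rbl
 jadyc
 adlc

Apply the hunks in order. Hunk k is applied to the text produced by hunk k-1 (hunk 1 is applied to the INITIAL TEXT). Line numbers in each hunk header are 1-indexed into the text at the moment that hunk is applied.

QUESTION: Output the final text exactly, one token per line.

Answer: tpmd
cyc
rbl
jadyc
adlc
zoop
qonx

Derivation:
Hunk 1: at line 1 remove [wivyz] add [cyc,aju] -> 10 lines: tpmd cyc aju bwbsk yauy vaze jadyc adlc zoop qonx
Hunk 2: at line 2 remove [aju,bwbsk,yauy] add [rvp,xizw] -> 9 lines: tpmd cyc rvp xizw vaze jadyc adlc zoop qonx
Hunk 3: at line 2 remove [xizw] add [qrq] -> 9 lines: tpmd cyc rvp qrq vaze jadyc adlc zoop qonx
Hunk 4: at line 1 remove [rvp,qrq,vaze] add [rbl] -> 7 lines: tpmd cyc rbl jadyc adlc zoop qonx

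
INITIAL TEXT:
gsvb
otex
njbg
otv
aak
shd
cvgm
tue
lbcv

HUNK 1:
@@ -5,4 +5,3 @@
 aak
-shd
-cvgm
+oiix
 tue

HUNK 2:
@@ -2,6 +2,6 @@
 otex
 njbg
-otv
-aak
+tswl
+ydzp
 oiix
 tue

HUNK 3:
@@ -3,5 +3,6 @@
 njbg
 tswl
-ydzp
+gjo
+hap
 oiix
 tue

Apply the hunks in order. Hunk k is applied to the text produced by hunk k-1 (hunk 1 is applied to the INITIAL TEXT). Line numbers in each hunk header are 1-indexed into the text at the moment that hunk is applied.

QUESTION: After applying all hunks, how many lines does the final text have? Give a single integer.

Hunk 1: at line 5 remove [shd,cvgm] add [oiix] -> 8 lines: gsvb otex njbg otv aak oiix tue lbcv
Hunk 2: at line 2 remove [otv,aak] add [tswl,ydzp] -> 8 lines: gsvb otex njbg tswl ydzp oiix tue lbcv
Hunk 3: at line 3 remove [ydzp] add [gjo,hap] -> 9 lines: gsvb otex njbg tswl gjo hap oiix tue lbcv
Final line count: 9

Answer: 9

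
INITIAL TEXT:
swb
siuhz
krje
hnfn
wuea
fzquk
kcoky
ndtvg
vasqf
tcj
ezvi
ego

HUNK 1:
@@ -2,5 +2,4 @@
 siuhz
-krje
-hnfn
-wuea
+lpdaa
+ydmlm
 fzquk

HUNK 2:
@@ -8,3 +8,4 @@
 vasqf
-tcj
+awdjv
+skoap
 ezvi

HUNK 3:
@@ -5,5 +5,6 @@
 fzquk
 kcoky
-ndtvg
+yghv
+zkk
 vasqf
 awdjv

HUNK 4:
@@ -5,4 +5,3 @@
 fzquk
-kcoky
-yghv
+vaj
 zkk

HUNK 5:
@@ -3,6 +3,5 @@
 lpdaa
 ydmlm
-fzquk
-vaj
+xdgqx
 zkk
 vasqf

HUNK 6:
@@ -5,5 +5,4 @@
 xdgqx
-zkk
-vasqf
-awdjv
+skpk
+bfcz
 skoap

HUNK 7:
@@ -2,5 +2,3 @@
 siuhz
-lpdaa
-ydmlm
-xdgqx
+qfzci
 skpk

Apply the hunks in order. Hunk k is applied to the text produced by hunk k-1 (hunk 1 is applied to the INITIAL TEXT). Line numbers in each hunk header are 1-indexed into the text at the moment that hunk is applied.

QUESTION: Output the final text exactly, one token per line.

Answer: swb
siuhz
qfzci
skpk
bfcz
skoap
ezvi
ego

Derivation:
Hunk 1: at line 2 remove [krje,hnfn,wuea] add [lpdaa,ydmlm] -> 11 lines: swb siuhz lpdaa ydmlm fzquk kcoky ndtvg vasqf tcj ezvi ego
Hunk 2: at line 8 remove [tcj] add [awdjv,skoap] -> 12 lines: swb siuhz lpdaa ydmlm fzquk kcoky ndtvg vasqf awdjv skoap ezvi ego
Hunk 3: at line 5 remove [ndtvg] add [yghv,zkk] -> 13 lines: swb siuhz lpdaa ydmlm fzquk kcoky yghv zkk vasqf awdjv skoap ezvi ego
Hunk 4: at line 5 remove [kcoky,yghv] add [vaj] -> 12 lines: swb siuhz lpdaa ydmlm fzquk vaj zkk vasqf awdjv skoap ezvi ego
Hunk 5: at line 3 remove [fzquk,vaj] add [xdgqx] -> 11 lines: swb siuhz lpdaa ydmlm xdgqx zkk vasqf awdjv skoap ezvi ego
Hunk 6: at line 5 remove [zkk,vasqf,awdjv] add [skpk,bfcz] -> 10 lines: swb siuhz lpdaa ydmlm xdgqx skpk bfcz skoap ezvi ego
Hunk 7: at line 2 remove [lpdaa,ydmlm,xdgqx] add [qfzci] -> 8 lines: swb siuhz qfzci skpk bfcz skoap ezvi ego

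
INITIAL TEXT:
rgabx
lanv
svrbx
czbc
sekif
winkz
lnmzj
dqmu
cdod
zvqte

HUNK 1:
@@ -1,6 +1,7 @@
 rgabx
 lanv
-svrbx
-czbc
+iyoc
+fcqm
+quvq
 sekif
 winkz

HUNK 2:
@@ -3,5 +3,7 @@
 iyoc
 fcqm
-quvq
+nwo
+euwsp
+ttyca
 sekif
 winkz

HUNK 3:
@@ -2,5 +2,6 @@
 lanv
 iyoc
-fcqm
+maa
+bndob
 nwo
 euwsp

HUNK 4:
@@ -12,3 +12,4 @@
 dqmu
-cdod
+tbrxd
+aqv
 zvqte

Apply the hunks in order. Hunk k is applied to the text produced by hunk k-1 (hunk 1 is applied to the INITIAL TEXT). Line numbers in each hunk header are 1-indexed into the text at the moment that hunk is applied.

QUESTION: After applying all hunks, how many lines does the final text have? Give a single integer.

Hunk 1: at line 1 remove [svrbx,czbc] add [iyoc,fcqm,quvq] -> 11 lines: rgabx lanv iyoc fcqm quvq sekif winkz lnmzj dqmu cdod zvqte
Hunk 2: at line 3 remove [quvq] add [nwo,euwsp,ttyca] -> 13 lines: rgabx lanv iyoc fcqm nwo euwsp ttyca sekif winkz lnmzj dqmu cdod zvqte
Hunk 3: at line 2 remove [fcqm] add [maa,bndob] -> 14 lines: rgabx lanv iyoc maa bndob nwo euwsp ttyca sekif winkz lnmzj dqmu cdod zvqte
Hunk 4: at line 12 remove [cdod] add [tbrxd,aqv] -> 15 lines: rgabx lanv iyoc maa bndob nwo euwsp ttyca sekif winkz lnmzj dqmu tbrxd aqv zvqte
Final line count: 15

Answer: 15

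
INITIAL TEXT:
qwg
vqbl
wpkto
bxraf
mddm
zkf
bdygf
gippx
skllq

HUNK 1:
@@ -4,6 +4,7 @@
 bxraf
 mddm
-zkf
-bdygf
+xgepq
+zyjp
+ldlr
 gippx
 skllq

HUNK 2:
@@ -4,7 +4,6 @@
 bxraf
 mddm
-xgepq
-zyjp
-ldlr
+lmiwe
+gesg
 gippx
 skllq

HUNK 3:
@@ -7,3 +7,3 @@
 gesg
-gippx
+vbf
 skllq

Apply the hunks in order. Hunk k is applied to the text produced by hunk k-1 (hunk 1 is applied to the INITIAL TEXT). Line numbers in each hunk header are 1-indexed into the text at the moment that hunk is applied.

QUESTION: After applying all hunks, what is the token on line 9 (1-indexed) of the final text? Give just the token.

Hunk 1: at line 4 remove [zkf,bdygf] add [xgepq,zyjp,ldlr] -> 10 lines: qwg vqbl wpkto bxraf mddm xgepq zyjp ldlr gippx skllq
Hunk 2: at line 4 remove [xgepq,zyjp,ldlr] add [lmiwe,gesg] -> 9 lines: qwg vqbl wpkto bxraf mddm lmiwe gesg gippx skllq
Hunk 3: at line 7 remove [gippx] add [vbf] -> 9 lines: qwg vqbl wpkto bxraf mddm lmiwe gesg vbf skllq
Final line 9: skllq

Answer: skllq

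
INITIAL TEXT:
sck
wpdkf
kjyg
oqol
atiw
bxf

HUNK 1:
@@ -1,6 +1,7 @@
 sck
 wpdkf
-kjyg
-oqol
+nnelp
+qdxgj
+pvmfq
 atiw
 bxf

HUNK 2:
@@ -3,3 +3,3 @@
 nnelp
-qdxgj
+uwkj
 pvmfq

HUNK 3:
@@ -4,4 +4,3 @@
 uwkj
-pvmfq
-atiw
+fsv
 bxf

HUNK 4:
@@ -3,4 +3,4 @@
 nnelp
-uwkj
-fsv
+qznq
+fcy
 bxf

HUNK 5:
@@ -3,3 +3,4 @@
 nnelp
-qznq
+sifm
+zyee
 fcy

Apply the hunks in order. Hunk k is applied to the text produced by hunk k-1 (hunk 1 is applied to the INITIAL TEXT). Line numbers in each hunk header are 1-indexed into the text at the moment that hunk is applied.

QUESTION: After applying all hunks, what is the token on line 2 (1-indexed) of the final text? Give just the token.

Hunk 1: at line 1 remove [kjyg,oqol] add [nnelp,qdxgj,pvmfq] -> 7 lines: sck wpdkf nnelp qdxgj pvmfq atiw bxf
Hunk 2: at line 3 remove [qdxgj] add [uwkj] -> 7 lines: sck wpdkf nnelp uwkj pvmfq atiw bxf
Hunk 3: at line 4 remove [pvmfq,atiw] add [fsv] -> 6 lines: sck wpdkf nnelp uwkj fsv bxf
Hunk 4: at line 3 remove [uwkj,fsv] add [qznq,fcy] -> 6 lines: sck wpdkf nnelp qznq fcy bxf
Hunk 5: at line 3 remove [qznq] add [sifm,zyee] -> 7 lines: sck wpdkf nnelp sifm zyee fcy bxf
Final line 2: wpdkf

Answer: wpdkf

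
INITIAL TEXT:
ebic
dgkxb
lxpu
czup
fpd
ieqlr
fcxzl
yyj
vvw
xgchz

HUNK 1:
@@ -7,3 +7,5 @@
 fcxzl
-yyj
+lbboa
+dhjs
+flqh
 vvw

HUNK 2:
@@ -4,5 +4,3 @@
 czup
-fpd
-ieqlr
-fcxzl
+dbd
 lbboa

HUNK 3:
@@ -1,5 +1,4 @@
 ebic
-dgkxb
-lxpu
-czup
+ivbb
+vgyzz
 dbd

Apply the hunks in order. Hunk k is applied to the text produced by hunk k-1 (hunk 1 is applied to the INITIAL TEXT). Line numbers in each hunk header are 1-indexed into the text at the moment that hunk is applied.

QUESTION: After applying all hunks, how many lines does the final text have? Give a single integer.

Hunk 1: at line 7 remove [yyj] add [lbboa,dhjs,flqh] -> 12 lines: ebic dgkxb lxpu czup fpd ieqlr fcxzl lbboa dhjs flqh vvw xgchz
Hunk 2: at line 4 remove [fpd,ieqlr,fcxzl] add [dbd] -> 10 lines: ebic dgkxb lxpu czup dbd lbboa dhjs flqh vvw xgchz
Hunk 3: at line 1 remove [dgkxb,lxpu,czup] add [ivbb,vgyzz] -> 9 lines: ebic ivbb vgyzz dbd lbboa dhjs flqh vvw xgchz
Final line count: 9

Answer: 9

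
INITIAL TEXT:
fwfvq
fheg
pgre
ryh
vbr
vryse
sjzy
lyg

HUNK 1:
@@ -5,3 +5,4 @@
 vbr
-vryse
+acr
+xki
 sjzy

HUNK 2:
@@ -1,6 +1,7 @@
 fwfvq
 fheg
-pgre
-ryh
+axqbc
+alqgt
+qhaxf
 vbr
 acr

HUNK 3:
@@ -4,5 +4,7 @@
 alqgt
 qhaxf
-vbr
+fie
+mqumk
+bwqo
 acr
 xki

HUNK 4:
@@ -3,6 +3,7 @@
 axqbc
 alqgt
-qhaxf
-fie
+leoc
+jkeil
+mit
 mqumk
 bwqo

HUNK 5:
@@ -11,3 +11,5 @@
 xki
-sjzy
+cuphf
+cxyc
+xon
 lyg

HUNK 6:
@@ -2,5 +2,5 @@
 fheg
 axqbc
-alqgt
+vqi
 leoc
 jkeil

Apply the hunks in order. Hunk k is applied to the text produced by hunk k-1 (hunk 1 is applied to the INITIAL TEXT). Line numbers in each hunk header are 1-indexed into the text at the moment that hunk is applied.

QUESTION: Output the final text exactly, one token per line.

Answer: fwfvq
fheg
axqbc
vqi
leoc
jkeil
mit
mqumk
bwqo
acr
xki
cuphf
cxyc
xon
lyg

Derivation:
Hunk 1: at line 5 remove [vryse] add [acr,xki] -> 9 lines: fwfvq fheg pgre ryh vbr acr xki sjzy lyg
Hunk 2: at line 1 remove [pgre,ryh] add [axqbc,alqgt,qhaxf] -> 10 lines: fwfvq fheg axqbc alqgt qhaxf vbr acr xki sjzy lyg
Hunk 3: at line 4 remove [vbr] add [fie,mqumk,bwqo] -> 12 lines: fwfvq fheg axqbc alqgt qhaxf fie mqumk bwqo acr xki sjzy lyg
Hunk 4: at line 3 remove [qhaxf,fie] add [leoc,jkeil,mit] -> 13 lines: fwfvq fheg axqbc alqgt leoc jkeil mit mqumk bwqo acr xki sjzy lyg
Hunk 5: at line 11 remove [sjzy] add [cuphf,cxyc,xon] -> 15 lines: fwfvq fheg axqbc alqgt leoc jkeil mit mqumk bwqo acr xki cuphf cxyc xon lyg
Hunk 6: at line 2 remove [alqgt] add [vqi] -> 15 lines: fwfvq fheg axqbc vqi leoc jkeil mit mqumk bwqo acr xki cuphf cxyc xon lyg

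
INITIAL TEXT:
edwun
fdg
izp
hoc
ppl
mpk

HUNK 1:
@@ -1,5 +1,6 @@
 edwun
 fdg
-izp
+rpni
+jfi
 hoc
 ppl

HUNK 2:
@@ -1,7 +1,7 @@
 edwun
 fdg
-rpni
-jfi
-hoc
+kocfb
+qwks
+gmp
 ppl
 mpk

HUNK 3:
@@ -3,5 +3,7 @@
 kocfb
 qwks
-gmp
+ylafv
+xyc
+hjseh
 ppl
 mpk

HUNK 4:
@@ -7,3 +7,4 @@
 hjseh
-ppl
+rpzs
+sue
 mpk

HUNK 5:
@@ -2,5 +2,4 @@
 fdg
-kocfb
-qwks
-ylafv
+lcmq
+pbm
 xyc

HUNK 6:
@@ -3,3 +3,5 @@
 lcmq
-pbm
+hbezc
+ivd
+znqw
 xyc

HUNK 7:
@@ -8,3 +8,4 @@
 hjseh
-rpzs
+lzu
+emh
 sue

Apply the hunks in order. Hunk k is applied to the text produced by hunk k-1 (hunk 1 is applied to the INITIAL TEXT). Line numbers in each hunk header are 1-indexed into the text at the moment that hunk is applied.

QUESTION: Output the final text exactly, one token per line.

Hunk 1: at line 1 remove [izp] add [rpni,jfi] -> 7 lines: edwun fdg rpni jfi hoc ppl mpk
Hunk 2: at line 1 remove [rpni,jfi,hoc] add [kocfb,qwks,gmp] -> 7 lines: edwun fdg kocfb qwks gmp ppl mpk
Hunk 3: at line 3 remove [gmp] add [ylafv,xyc,hjseh] -> 9 lines: edwun fdg kocfb qwks ylafv xyc hjseh ppl mpk
Hunk 4: at line 7 remove [ppl] add [rpzs,sue] -> 10 lines: edwun fdg kocfb qwks ylafv xyc hjseh rpzs sue mpk
Hunk 5: at line 2 remove [kocfb,qwks,ylafv] add [lcmq,pbm] -> 9 lines: edwun fdg lcmq pbm xyc hjseh rpzs sue mpk
Hunk 6: at line 3 remove [pbm] add [hbezc,ivd,znqw] -> 11 lines: edwun fdg lcmq hbezc ivd znqw xyc hjseh rpzs sue mpk
Hunk 7: at line 8 remove [rpzs] add [lzu,emh] -> 12 lines: edwun fdg lcmq hbezc ivd znqw xyc hjseh lzu emh sue mpk

Answer: edwun
fdg
lcmq
hbezc
ivd
znqw
xyc
hjseh
lzu
emh
sue
mpk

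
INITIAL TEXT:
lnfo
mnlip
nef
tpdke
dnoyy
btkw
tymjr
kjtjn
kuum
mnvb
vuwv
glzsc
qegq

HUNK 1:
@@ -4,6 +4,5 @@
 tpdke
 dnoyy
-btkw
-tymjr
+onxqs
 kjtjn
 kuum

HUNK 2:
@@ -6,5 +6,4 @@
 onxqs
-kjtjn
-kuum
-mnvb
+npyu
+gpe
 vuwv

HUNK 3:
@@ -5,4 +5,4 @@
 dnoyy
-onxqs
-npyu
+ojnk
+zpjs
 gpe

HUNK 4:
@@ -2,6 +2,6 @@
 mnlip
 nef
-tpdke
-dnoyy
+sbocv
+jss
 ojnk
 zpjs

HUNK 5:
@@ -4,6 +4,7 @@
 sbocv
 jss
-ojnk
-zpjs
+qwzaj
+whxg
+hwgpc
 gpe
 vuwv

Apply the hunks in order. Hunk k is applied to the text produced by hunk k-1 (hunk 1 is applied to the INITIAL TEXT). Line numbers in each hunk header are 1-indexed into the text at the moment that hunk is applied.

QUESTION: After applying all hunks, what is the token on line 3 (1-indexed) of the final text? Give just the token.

Answer: nef

Derivation:
Hunk 1: at line 4 remove [btkw,tymjr] add [onxqs] -> 12 lines: lnfo mnlip nef tpdke dnoyy onxqs kjtjn kuum mnvb vuwv glzsc qegq
Hunk 2: at line 6 remove [kjtjn,kuum,mnvb] add [npyu,gpe] -> 11 lines: lnfo mnlip nef tpdke dnoyy onxqs npyu gpe vuwv glzsc qegq
Hunk 3: at line 5 remove [onxqs,npyu] add [ojnk,zpjs] -> 11 lines: lnfo mnlip nef tpdke dnoyy ojnk zpjs gpe vuwv glzsc qegq
Hunk 4: at line 2 remove [tpdke,dnoyy] add [sbocv,jss] -> 11 lines: lnfo mnlip nef sbocv jss ojnk zpjs gpe vuwv glzsc qegq
Hunk 5: at line 4 remove [ojnk,zpjs] add [qwzaj,whxg,hwgpc] -> 12 lines: lnfo mnlip nef sbocv jss qwzaj whxg hwgpc gpe vuwv glzsc qegq
Final line 3: nef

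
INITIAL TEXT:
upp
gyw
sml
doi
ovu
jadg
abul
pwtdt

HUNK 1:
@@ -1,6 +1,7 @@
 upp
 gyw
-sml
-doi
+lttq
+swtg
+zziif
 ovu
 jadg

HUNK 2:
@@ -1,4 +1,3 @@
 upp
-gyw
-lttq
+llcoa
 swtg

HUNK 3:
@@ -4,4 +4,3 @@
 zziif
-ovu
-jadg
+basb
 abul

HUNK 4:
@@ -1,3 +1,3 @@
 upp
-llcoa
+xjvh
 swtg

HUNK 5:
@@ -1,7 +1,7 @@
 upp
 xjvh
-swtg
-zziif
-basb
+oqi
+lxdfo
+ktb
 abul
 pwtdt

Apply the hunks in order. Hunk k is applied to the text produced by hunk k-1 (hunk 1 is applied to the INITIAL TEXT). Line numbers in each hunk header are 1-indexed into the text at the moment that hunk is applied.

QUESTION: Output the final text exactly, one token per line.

Hunk 1: at line 1 remove [sml,doi] add [lttq,swtg,zziif] -> 9 lines: upp gyw lttq swtg zziif ovu jadg abul pwtdt
Hunk 2: at line 1 remove [gyw,lttq] add [llcoa] -> 8 lines: upp llcoa swtg zziif ovu jadg abul pwtdt
Hunk 3: at line 4 remove [ovu,jadg] add [basb] -> 7 lines: upp llcoa swtg zziif basb abul pwtdt
Hunk 4: at line 1 remove [llcoa] add [xjvh] -> 7 lines: upp xjvh swtg zziif basb abul pwtdt
Hunk 5: at line 1 remove [swtg,zziif,basb] add [oqi,lxdfo,ktb] -> 7 lines: upp xjvh oqi lxdfo ktb abul pwtdt

Answer: upp
xjvh
oqi
lxdfo
ktb
abul
pwtdt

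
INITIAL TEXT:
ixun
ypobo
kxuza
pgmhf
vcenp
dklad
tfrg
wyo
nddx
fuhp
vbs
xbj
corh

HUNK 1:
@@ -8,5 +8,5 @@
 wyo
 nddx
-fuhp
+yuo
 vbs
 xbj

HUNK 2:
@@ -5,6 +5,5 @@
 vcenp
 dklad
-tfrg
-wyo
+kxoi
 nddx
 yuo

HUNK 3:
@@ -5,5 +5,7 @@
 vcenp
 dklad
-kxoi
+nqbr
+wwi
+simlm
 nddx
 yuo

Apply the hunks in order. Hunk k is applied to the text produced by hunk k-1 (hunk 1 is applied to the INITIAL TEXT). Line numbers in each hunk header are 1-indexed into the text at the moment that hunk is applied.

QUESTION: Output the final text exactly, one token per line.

Hunk 1: at line 8 remove [fuhp] add [yuo] -> 13 lines: ixun ypobo kxuza pgmhf vcenp dklad tfrg wyo nddx yuo vbs xbj corh
Hunk 2: at line 5 remove [tfrg,wyo] add [kxoi] -> 12 lines: ixun ypobo kxuza pgmhf vcenp dklad kxoi nddx yuo vbs xbj corh
Hunk 3: at line 5 remove [kxoi] add [nqbr,wwi,simlm] -> 14 lines: ixun ypobo kxuza pgmhf vcenp dklad nqbr wwi simlm nddx yuo vbs xbj corh

Answer: ixun
ypobo
kxuza
pgmhf
vcenp
dklad
nqbr
wwi
simlm
nddx
yuo
vbs
xbj
corh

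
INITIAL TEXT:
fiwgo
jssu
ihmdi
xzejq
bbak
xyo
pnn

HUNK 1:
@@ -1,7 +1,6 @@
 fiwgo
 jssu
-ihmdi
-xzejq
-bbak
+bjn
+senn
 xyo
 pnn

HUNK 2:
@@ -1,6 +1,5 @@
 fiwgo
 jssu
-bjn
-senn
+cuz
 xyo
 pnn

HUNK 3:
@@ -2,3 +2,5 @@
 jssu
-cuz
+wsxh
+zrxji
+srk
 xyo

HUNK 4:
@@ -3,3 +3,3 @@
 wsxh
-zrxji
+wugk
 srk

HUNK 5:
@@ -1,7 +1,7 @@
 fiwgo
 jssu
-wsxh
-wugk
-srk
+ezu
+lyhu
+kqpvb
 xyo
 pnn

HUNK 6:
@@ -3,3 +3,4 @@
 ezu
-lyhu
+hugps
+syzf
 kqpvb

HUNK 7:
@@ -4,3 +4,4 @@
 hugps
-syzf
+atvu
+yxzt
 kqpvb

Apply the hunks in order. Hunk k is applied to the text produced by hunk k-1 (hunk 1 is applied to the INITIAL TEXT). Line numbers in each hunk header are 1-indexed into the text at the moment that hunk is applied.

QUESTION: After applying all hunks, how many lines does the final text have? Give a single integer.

Hunk 1: at line 1 remove [ihmdi,xzejq,bbak] add [bjn,senn] -> 6 lines: fiwgo jssu bjn senn xyo pnn
Hunk 2: at line 1 remove [bjn,senn] add [cuz] -> 5 lines: fiwgo jssu cuz xyo pnn
Hunk 3: at line 2 remove [cuz] add [wsxh,zrxji,srk] -> 7 lines: fiwgo jssu wsxh zrxji srk xyo pnn
Hunk 4: at line 3 remove [zrxji] add [wugk] -> 7 lines: fiwgo jssu wsxh wugk srk xyo pnn
Hunk 5: at line 1 remove [wsxh,wugk,srk] add [ezu,lyhu,kqpvb] -> 7 lines: fiwgo jssu ezu lyhu kqpvb xyo pnn
Hunk 6: at line 3 remove [lyhu] add [hugps,syzf] -> 8 lines: fiwgo jssu ezu hugps syzf kqpvb xyo pnn
Hunk 7: at line 4 remove [syzf] add [atvu,yxzt] -> 9 lines: fiwgo jssu ezu hugps atvu yxzt kqpvb xyo pnn
Final line count: 9

Answer: 9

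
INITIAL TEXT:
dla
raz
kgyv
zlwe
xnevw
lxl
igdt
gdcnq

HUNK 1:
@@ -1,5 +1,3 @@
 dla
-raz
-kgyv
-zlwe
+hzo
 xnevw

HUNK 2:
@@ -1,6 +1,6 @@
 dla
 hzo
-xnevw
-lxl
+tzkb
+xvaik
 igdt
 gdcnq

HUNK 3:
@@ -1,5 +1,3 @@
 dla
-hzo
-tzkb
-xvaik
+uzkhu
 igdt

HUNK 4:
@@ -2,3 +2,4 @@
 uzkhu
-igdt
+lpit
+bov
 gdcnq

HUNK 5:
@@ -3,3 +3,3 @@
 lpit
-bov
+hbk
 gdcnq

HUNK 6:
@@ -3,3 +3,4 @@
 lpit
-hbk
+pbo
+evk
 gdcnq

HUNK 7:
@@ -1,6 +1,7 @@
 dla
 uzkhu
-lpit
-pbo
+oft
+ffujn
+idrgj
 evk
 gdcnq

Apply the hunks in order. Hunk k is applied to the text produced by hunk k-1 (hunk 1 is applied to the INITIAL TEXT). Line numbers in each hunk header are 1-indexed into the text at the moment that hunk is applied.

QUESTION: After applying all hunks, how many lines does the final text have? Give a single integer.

Hunk 1: at line 1 remove [raz,kgyv,zlwe] add [hzo] -> 6 lines: dla hzo xnevw lxl igdt gdcnq
Hunk 2: at line 1 remove [xnevw,lxl] add [tzkb,xvaik] -> 6 lines: dla hzo tzkb xvaik igdt gdcnq
Hunk 3: at line 1 remove [hzo,tzkb,xvaik] add [uzkhu] -> 4 lines: dla uzkhu igdt gdcnq
Hunk 4: at line 2 remove [igdt] add [lpit,bov] -> 5 lines: dla uzkhu lpit bov gdcnq
Hunk 5: at line 3 remove [bov] add [hbk] -> 5 lines: dla uzkhu lpit hbk gdcnq
Hunk 6: at line 3 remove [hbk] add [pbo,evk] -> 6 lines: dla uzkhu lpit pbo evk gdcnq
Hunk 7: at line 1 remove [lpit,pbo] add [oft,ffujn,idrgj] -> 7 lines: dla uzkhu oft ffujn idrgj evk gdcnq
Final line count: 7

Answer: 7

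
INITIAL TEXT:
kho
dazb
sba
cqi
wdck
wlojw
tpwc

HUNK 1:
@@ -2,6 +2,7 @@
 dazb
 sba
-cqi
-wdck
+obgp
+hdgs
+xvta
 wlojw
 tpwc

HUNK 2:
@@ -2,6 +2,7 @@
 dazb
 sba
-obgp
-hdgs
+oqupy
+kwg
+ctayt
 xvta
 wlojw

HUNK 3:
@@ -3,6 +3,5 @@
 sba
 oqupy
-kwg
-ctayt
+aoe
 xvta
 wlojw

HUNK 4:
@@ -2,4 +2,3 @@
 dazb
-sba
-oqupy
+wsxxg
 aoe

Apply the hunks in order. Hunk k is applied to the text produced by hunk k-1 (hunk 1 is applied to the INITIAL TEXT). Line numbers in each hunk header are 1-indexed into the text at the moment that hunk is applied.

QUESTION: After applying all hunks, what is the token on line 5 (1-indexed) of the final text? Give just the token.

Hunk 1: at line 2 remove [cqi,wdck] add [obgp,hdgs,xvta] -> 8 lines: kho dazb sba obgp hdgs xvta wlojw tpwc
Hunk 2: at line 2 remove [obgp,hdgs] add [oqupy,kwg,ctayt] -> 9 lines: kho dazb sba oqupy kwg ctayt xvta wlojw tpwc
Hunk 3: at line 3 remove [kwg,ctayt] add [aoe] -> 8 lines: kho dazb sba oqupy aoe xvta wlojw tpwc
Hunk 4: at line 2 remove [sba,oqupy] add [wsxxg] -> 7 lines: kho dazb wsxxg aoe xvta wlojw tpwc
Final line 5: xvta

Answer: xvta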